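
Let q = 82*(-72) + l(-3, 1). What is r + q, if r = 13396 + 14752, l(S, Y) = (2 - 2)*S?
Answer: 22244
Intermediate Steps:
l(S, Y) = 0 (l(S, Y) = 0*S = 0)
r = 28148
q = -5904 (q = 82*(-72) + 0 = -5904 + 0 = -5904)
r + q = 28148 - 5904 = 22244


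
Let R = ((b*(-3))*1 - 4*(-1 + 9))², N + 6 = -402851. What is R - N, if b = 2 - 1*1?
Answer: 404082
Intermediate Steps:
N = -402857 (N = -6 - 402851 = -402857)
b = 1 (b = 2 - 1 = 1)
R = 1225 (R = ((1*(-3))*1 - 4*(-1 + 9))² = (-3*1 - 4*8)² = (-3 - 32)² = (-35)² = 1225)
R - N = 1225 - 1*(-402857) = 1225 + 402857 = 404082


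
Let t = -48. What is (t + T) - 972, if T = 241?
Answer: -779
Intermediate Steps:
(t + T) - 972 = (-48 + 241) - 972 = 193 - 972 = -779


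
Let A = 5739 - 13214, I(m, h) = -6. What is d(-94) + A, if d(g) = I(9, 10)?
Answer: -7481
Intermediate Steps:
d(g) = -6
A = -7475
d(-94) + A = -6 - 7475 = -7481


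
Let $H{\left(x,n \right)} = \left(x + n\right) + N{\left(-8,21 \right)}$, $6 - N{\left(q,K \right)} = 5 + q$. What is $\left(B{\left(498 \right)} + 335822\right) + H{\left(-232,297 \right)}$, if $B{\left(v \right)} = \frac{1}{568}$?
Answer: $\frac{190788929}{568} \approx 3.359 \cdot 10^{5}$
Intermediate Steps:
$N{\left(q,K \right)} = 1 - q$ ($N{\left(q,K \right)} = 6 - \left(5 + q\right) = 1 - q$)
$H{\left(x,n \right)} = 9 + n + x$ ($H{\left(x,n \right)} = \left(x + n\right) + \left(1 - -8\right) = \left(n + x\right) + \left(1 + 8\right) = \left(n + x\right) + 9 = 9 + n + x$)
$B{\left(v \right)} = \frac{1}{568}$
$\left(B{\left(498 \right)} + 335822\right) + H{\left(-232,297 \right)} = \left(\frac{1}{568} + 335822\right) + \left(9 + 297 - 232\right) = \frac{190746897}{568} + 74 = \frac{190788929}{568}$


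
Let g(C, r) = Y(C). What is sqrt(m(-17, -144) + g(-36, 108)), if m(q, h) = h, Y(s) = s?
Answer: 6*I*sqrt(5) ≈ 13.416*I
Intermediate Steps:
g(C, r) = C
sqrt(m(-17, -144) + g(-36, 108)) = sqrt(-144 - 36) = sqrt(-180) = 6*I*sqrt(5)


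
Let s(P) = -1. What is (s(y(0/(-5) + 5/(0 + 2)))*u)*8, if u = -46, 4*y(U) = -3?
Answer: 368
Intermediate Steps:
y(U) = -¾ (y(U) = (¼)*(-3) = -¾)
(s(y(0/(-5) + 5/(0 + 2)))*u)*8 = -1*(-46)*8 = 46*8 = 368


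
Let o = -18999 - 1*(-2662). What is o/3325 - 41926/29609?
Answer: -623126183/98449925 ≈ -6.3294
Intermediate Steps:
o = -16337 (o = -18999 + 2662 = -16337)
o/3325 - 41926/29609 = -16337/3325 - 41926/29609 = -623126183/98449925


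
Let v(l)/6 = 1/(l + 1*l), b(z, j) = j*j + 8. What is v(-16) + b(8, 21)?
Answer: 7181/16 ≈ 448.81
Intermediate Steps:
b(z, j) = 8 + j² (b(z, j) = j² + 8 = 8 + j²)
v(l) = 3/l (v(l) = 6/(l + 1*l) = 6/(l + l) = 6/((2*l)) = 6*(1/(2*l)) = 3/l)
v(-16) + b(8, 21) = 3/(-16) + (8 + 21²) = 3*(-1/16) + (8 + 441) = -3/16 + 449 = 7181/16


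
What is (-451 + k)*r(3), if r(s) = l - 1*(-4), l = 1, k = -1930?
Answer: -11905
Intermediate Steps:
r(s) = 5 (r(s) = 1 - 1*(-4) = 1 + 4 = 5)
(-451 + k)*r(3) = (-451 - 1930)*5 = -2381*5 = -11905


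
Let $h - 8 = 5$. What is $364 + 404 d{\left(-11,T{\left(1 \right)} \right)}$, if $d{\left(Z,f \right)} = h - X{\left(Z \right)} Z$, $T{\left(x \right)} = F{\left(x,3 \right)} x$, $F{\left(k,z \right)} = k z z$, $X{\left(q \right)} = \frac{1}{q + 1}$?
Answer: $\frac{25858}{5} \approx 5171.6$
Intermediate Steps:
$X{\left(q \right)} = \frac{1}{1 + q}$
$F{\left(k,z \right)} = k z^{2}$
$h = 13$ ($h = 8 + 5 = 13$)
$T{\left(x \right)} = 9 x^{2}$ ($T{\left(x \right)} = x 3^{2} x = x 9 x = 9 x x = 9 x^{2}$)
$d{\left(Z,f \right)} = 13 - \frac{Z}{1 + Z}$
$364 + 404 d{\left(-11,T{\left(1 \right)} \right)} = 364 + 404 \frac{13 + 12 \left(-11\right)}{1 - 11} = 364 + 404 \frac{13 - 132}{-10} = 364 + 404 \left(\left(- \frac{1}{10}\right) \left(-119\right)\right) = 364 + 404 \cdot \frac{119}{10} = 364 + \frac{24038}{5} = \frac{25858}{5}$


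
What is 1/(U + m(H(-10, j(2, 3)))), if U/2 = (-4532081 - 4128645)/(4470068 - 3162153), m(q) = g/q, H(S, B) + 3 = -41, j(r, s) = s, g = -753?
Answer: 57548260/222716107 ≈ 0.25839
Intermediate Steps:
H(S, B) = -44 (H(S, B) = -3 - 41 = -44)
m(q) = -753/q
U = -17321452/1307915 (U = 2*((-4532081 - 4128645)/(4470068 - 3162153)) = 2*(-8660726/1307915) = -17321452/1307915 ≈ -13.244)
1/(U + m(H(-10, j(2, 3)))) = 1/(-17321452/1307915 - 753/(-44)) = 1/(-17321452/1307915 - 753*(-1/44)) = 1/(-17321452/1307915 + 753/44) = 1/(222716107/57548260) = 57548260/222716107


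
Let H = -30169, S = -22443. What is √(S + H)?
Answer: 2*I*√13153 ≈ 229.37*I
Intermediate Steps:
√(S + H) = √(-22443 - 30169) = √(-52612) = 2*I*√13153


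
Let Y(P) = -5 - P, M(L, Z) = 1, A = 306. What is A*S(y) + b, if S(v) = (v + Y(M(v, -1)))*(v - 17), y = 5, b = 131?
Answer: 3803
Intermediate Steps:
S(v) = (-17 + v)*(-6 + v) (S(v) = (v + (-5 - 1*1))*(v - 17) = (v + (-5 - 1))*(-17 + v) = (v - 6)*(-17 + v) = (-6 + v)*(-17 + v) = (-17 + v)*(-6 + v))
A*S(y) + b = 306*(102 + 5² - 23*5) + 131 = 306*(102 + 25 - 115) + 131 = 306*12 + 131 = 3672 + 131 = 3803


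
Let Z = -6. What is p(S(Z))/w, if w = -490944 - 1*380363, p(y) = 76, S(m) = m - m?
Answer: -76/871307 ≈ -8.7225e-5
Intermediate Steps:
S(m) = 0
w = -871307 (w = -490944 - 380363 = -871307)
p(S(Z))/w = 76/(-871307) = 76*(-1/871307) = -76/871307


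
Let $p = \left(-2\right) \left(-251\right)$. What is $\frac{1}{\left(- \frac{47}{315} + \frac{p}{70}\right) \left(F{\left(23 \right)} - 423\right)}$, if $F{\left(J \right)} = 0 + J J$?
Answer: $\frac{45}{33496} \approx 0.0013434$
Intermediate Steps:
$p = 502$
$F{\left(J \right)} = J^{2}$ ($F{\left(J \right)} = 0 + J^{2} = J^{2}$)
$\frac{1}{\left(- \frac{47}{315} + \frac{p}{70}\right) \left(F{\left(23 \right)} - 423\right)} = \frac{1}{\left(- \frac{47}{315} + \frac{502}{70}\right) \left(23^{2} - 423\right)} = \frac{1}{\left(\left(-47\right) \frac{1}{315} + 502 \cdot \frac{1}{70}\right) \left(529 - 423\right)} = \frac{1}{\left(- \frac{47}{315} + \frac{251}{35}\right) 106} = \frac{1}{\frac{316}{45} \cdot 106} = \frac{1}{\frac{33496}{45}} = \frac{45}{33496}$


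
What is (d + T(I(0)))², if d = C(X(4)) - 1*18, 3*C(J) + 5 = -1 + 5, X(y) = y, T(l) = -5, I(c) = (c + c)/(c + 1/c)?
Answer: 4900/9 ≈ 544.44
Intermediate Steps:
I(c) = 2*c/(c + 1/c) (I(c) = (2*c)/(c + 1/c) = 2*c/(c + 1/c))
C(J) = -⅓ (C(J) = -5/3 + (-1 + 5)/3 = -5/3 + (⅓)*4 = -5/3 + 4/3 = -⅓)
d = -55/3 (d = -⅓ - 1*18 = -⅓ - 18 = -55/3 ≈ -18.333)
(d + T(I(0)))² = (-55/3 - 5)² = (-70/3)² = 4900/9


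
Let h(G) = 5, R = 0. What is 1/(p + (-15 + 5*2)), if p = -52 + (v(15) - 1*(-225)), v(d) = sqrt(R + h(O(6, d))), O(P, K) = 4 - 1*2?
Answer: 168/28219 - sqrt(5)/28219 ≈ 0.0058742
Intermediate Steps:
O(P, K) = 2 (O(P, K) = 4 - 2 = 2)
v(d) = sqrt(5) (v(d) = sqrt(0 + 5) = sqrt(5))
p = 173 + sqrt(5) (p = -52 + (sqrt(5) - 1*(-225)) = -52 + (sqrt(5) + 225) = -52 + (225 + sqrt(5)) = 173 + sqrt(5) ≈ 175.24)
1/(p + (-15 + 5*2)) = 1/((173 + sqrt(5)) + (-15 + 5*2)) = 1/((173 + sqrt(5)) + (-15 + 10)) = 1/((173 + sqrt(5)) - 5) = 1/(168 + sqrt(5))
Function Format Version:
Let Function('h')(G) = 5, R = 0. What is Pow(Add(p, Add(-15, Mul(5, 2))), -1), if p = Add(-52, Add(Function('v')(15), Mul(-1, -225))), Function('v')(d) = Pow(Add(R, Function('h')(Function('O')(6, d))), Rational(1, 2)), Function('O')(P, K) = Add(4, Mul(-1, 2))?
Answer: Add(Rational(168, 28219), Mul(Rational(-1, 28219), Pow(5, Rational(1, 2)))) ≈ 0.0058742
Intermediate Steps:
Function('O')(P, K) = 2 (Function('O')(P, K) = Add(4, -2) = 2)
Function('v')(d) = Pow(5, Rational(1, 2)) (Function('v')(d) = Pow(Add(0, 5), Rational(1, 2)) = Pow(5, Rational(1, 2)))
p = Add(173, Pow(5, Rational(1, 2))) (p = Add(-52, Add(Pow(5, Rational(1, 2)), Mul(-1, -225))) = Add(-52, Add(Pow(5, Rational(1, 2)), 225)) = Add(-52, Add(225, Pow(5, Rational(1, 2)))) = Add(173, Pow(5, Rational(1, 2))) ≈ 175.24)
Pow(Add(p, Add(-15, Mul(5, 2))), -1) = Pow(Add(Add(173, Pow(5, Rational(1, 2))), Add(-15, Mul(5, 2))), -1) = Pow(Add(Add(173, Pow(5, Rational(1, 2))), Add(-15, 10)), -1) = Pow(Add(Add(173, Pow(5, Rational(1, 2))), -5), -1) = Pow(Add(168, Pow(5, Rational(1, 2))), -1)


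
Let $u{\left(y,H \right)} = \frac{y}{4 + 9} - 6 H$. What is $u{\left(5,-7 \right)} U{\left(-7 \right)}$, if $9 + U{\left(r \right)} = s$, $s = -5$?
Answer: $- \frac{7714}{13} \approx -593.38$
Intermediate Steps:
$U{\left(r \right)} = -14$ ($U{\left(r \right)} = -9 - 5 = -14$)
$u{\left(y,H \right)} = - 6 H + \frac{y}{13}$ ($u{\left(y,H \right)} = \frac{y}{13} - 6 H = - 6 H + \frac{y}{13}$)
$u{\left(5,-7 \right)} U{\left(-7 \right)} = \left(\left(-6\right) \left(-7\right) + \frac{1}{13} \cdot 5\right) \left(-14\right) = \left(42 + \frac{5}{13}\right) \left(-14\right) = \frac{551}{13} \left(-14\right) = - \frac{7714}{13}$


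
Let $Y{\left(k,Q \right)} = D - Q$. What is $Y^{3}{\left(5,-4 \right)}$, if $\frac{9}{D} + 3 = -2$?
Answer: $\frac{1331}{125} \approx 10.648$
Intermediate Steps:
$D = - \frac{9}{5}$ ($D = \frac{9}{-3 - 2} = \frac{9}{-5} = 9 \left(- \frac{1}{5}\right) = - \frac{9}{5} \approx -1.8$)
$Y{\left(k,Q \right)} = - \frac{9}{5} - Q$
$Y^{3}{\left(5,-4 \right)} = \left(- \frac{9}{5} - -4\right)^{3} = \left(- \frac{9}{5} + 4\right)^{3} = \left(\frac{11}{5}\right)^{3} = \frac{1331}{125}$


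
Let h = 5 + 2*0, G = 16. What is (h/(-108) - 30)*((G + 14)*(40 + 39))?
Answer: -1281775/18 ≈ -71210.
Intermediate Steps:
h = 5 (h = 5 + 0 = 5)
(h/(-108) - 30)*((G + 14)*(40 + 39)) = (5/(-108) - 30)*((16 + 14)*(40 + 39)) = (5*(-1/108) - 30)*(30*79) = (-5/108 - 30)*2370 = -3245/108*2370 = -1281775/18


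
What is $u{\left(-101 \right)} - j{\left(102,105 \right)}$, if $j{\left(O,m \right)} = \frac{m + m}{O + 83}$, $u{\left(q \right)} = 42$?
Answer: $\frac{1512}{37} \approx 40.865$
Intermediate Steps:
$j{\left(O,m \right)} = \frac{2 m}{83 + O}$
$u{\left(-101 \right)} - j{\left(102,105 \right)} = 42 - 2 \cdot 105 \frac{1}{83 + 102} = 42 - 2 \cdot 105 \cdot \frac{1}{185} = 42 - \frac{42}{37} = \frac{1512}{37}$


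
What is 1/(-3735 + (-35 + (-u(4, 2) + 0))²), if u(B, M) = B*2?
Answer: -1/1886 ≈ -0.00053022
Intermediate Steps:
u(B, M) = 2*B
1/(-3735 + (-35 + (-u(4, 2) + 0))²) = 1/(-3735 + (-35 + (-2*4 + 0))²) = 1/(-3735 + (-35 + (-1*8 + 0))²) = 1/(-3735 + (-35 + (-8 + 0))²) = 1/(-3735 + (-35 - 8)²) = 1/(-3735 + (-43)²) = 1/(-3735 + 1849) = 1/(-1886) = -1/1886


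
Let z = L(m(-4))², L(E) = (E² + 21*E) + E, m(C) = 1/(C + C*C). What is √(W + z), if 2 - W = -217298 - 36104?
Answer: √5254655569/144 ≈ 503.40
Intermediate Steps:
m(C) = 1/(C + C²)
L(E) = E² + 22*E
W = 253404 (W = 2 - (-217298 - 36104) = 2 - 1*(-253402) = 2 + 253402 = 253404)
z = 70225/20736 (z = ((1/((-4)*(1 - 4)))*(22 + 1/((-4)*(1 - 4))))² = ((-¼/(-3))*(22 - ¼/(-3)))² = ((-¼*(-⅓))*(22 - ¼*(-⅓)))² = ((22 + 1/12)/12)² = ((1/12)*(265/12))² = (265/144)² = 70225/20736 ≈ 3.3866)
√(W + z) = √(253404 + 70225/20736) = √(5254655569/20736) = √5254655569/144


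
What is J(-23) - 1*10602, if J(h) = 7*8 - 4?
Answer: -10550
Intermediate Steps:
J(h) = 52 (J(h) = 56 - 4 = 52)
J(-23) - 1*10602 = 52 - 1*10602 = 52 - 10602 = -10550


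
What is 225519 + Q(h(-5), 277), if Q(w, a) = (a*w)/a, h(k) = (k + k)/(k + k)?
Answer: 225520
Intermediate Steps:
h(k) = 1 (h(k) = (2*k)/((2*k)) = (2*k)*(1/(2*k)) = 1)
Q(w, a) = w
225519 + Q(h(-5), 277) = 225519 + 1 = 225520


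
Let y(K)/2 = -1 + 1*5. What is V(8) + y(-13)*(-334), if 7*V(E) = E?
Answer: -18696/7 ≈ -2670.9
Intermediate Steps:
y(K) = 8 (y(K) = 2*(-1 + 1*5) = 2*(-1 + 5) = 2*4 = 8)
V(E) = E/7
V(8) + y(-13)*(-334) = (1/7)*8 + 8*(-334) = 8/7 - 2672 = -18696/7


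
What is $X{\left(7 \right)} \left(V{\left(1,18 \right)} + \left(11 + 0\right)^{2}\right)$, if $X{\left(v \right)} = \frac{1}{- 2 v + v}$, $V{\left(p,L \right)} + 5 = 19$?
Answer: $- \frac{135}{7} \approx -19.286$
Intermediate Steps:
$V{\left(p,L \right)} = 14$ ($V{\left(p,L \right)} = -5 + 19 = 14$)
$X{\left(v \right)} = - \frac{1}{v}$ ($X{\left(v \right)} = \frac{1}{\left(-1\right) v} = - \frac{1}{v}$)
$X{\left(7 \right)} \left(V{\left(1,18 \right)} + \left(11 + 0\right)^{2}\right) = - \frac{1}{7} \left(14 + \left(11 + 0\right)^{2}\right) = \left(-1\right) \frac{1}{7} \left(14 + 11^{2}\right) = - \frac{14 + 121}{7} = \left(- \frac{1}{7}\right) 135 = - \frac{135}{7}$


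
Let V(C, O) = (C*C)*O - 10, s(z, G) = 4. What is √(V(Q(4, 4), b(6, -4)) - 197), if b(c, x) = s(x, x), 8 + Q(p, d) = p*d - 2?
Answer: 3*I*√7 ≈ 7.9373*I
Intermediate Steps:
Q(p, d) = -10 + d*p (Q(p, d) = -8 + (p*d - 2) = -8 + (d*p - 2) = -8 + (-2 + d*p) = -10 + d*p)
b(c, x) = 4
V(C, O) = -10 + O*C² (V(C, O) = C²*O - 10 = O*C² - 10 = -10 + O*C²)
√(V(Q(4, 4), b(6, -4)) - 197) = √((-10 + 4*(-10 + 4*4)²) - 197) = √((-10 + 4*(-10 + 16)²) - 197) = √((-10 + 4*6²) - 197) = √((-10 + 4*36) - 197) = √((-10 + 144) - 197) = √(134 - 197) = √(-63) = 3*I*√7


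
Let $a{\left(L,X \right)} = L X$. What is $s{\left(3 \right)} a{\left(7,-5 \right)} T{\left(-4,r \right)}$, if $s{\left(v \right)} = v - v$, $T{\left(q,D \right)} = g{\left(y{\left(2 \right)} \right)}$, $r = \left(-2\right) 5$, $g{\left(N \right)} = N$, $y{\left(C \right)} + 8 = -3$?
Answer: $0$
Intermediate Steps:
$y{\left(C \right)} = -11$ ($y{\left(C \right)} = -8 - 3 = -11$)
$r = -10$
$T{\left(q,D \right)} = -11$
$s{\left(v \right)} = 0$
$s{\left(3 \right)} a{\left(7,-5 \right)} T{\left(-4,r \right)} = 0 \cdot 7 \left(-5\right) \left(-11\right) = 0 \left(-35\right) \left(-11\right) = 0 \left(-11\right) = 0$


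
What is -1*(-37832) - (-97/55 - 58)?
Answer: 2084047/55 ≈ 37892.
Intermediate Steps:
-1*(-37832) - (-97/55 - 58) = 37832 - (-97*1/55 - 58) = 37832 - (-97/55 - 58) = 37832 - 1*(-3287/55) = 37832 + 3287/55 = 2084047/55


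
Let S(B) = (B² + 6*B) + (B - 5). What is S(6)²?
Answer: 5329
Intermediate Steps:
S(B) = -5 + B² + 7*B (S(B) = (B² + 6*B) + (-5 + B) = -5 + B² + 7*B)
S(6)² = (-5 + 6² + 7*6)² = (-5 + 36 + 42)² = 73² = 5329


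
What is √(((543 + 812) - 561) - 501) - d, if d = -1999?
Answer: 1999 + √293 ≈ 2016.1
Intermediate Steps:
√(((543 + 812) - 561) - 501) - d = √(((543 + 812) - 561) - 501) - 1*(-1999) = √((1355 - 561) - 501) + 1999 = √(794 - 501) + 1999 = √293 + 1999 = 1999 + √293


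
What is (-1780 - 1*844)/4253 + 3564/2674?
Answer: 4070558/5686261 ≈ 0.71586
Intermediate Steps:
(-1780 - 1*844)/4253 + 3564/2674 = (-1780 - 844)*(1/4253) + 3564*(1/2674) = -2624*1/4253 + 1782/1337 = -2624/4253 + 1782/1337 = 4070558/5686261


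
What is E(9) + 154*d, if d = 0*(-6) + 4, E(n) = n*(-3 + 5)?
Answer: 634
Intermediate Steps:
E(n) = 2*n (E(n) = n*2 = 2*n)
d = 4 (d = 0 + 4 = 4)
E(9) + 154*d = 2*9 + 154*4 = 18 + 616 = 634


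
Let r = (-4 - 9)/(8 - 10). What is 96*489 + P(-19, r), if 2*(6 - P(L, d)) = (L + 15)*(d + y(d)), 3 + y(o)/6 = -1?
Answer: 46915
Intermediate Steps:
y(o) = -24 (y(o) = -18 + 6*(-1) = -18 - 6 = -24)
r = 13/2 (r = -13/(-2) = -13*(-1/2) = 13/2 ≈ 6.5000)
P(L, d) = 6 - (-24 + d)*(15 + L)/2 (P(L, d) = 6 - (L + 15)*(d - 24)/2 = 6 - (15 + L)*(-24 + d)/2 = 6 - (-24 + d)*(15 + L)/2)
96*489 + P(-19, r) = 96*489 + (186 + 12*(-19) - 15/2*13/2 - 1/2*(-19)*13/2) = 46944 + (186 - 228 - 195/4 + 247/4) = 46944 - 29 = 46915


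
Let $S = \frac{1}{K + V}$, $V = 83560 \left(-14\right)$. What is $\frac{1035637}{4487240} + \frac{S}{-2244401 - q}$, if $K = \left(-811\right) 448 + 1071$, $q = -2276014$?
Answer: $\frac{50160231416875417}{217335800906297640} \approx 0.2308$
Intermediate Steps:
$V = -1169840$
$K = -362257$ ($K = -363328 + 1071 = -362257$)
$S = - \frac{1}{1532097}$ ($S = \frac{1}{-362257 - 1169840} = \frac{1}{-1532097} = - \frac{1}{1532097} \approx -6.527 \cdot 10^{-7}$)
$\frac{1035637}{4487240} + \frac{S}{-2244401 - q} = \frac{1035637}{4487240} - \frac{1}{1532097 \left(-2244401 - -2276014\right)} = 1035637 \cdot \frac{1}{4487240} - \frac{1}{1532097 \left(-2244401 + 2276014\right)} = \frac{1035637}{4487240} - \frac{1}{1532097 \cdot 31613} = \frac{1035637}{4487240} - \frac{1}{48434182461} = \frac{50160231416875417}{217335800906297640}$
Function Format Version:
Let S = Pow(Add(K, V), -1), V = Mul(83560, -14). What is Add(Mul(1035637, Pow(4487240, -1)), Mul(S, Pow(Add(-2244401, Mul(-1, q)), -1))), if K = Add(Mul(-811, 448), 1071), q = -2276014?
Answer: Rational(50160231416875417, 217335800906297640) ≈ 0.23080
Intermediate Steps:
V = -1169840
K = -362257 (K = Add(-363328, 1071) = -362257)
S = Rational(-1, 1532097) (S = Pow(Add(-362257, -1169840), -1) = Pow(-1532097, -1) = Rational(-1, 1532097) ≈ -6.5270e-7)
Add(Mul(1035637, Pow(4487240, -1)), Mul(S, Pow(Add(-2244401, Mul(-1, q)), -1))) = Add(Mul(1035637, Pow(4487240, -1)), Mul(Rational(-1, 1532097), Pow(Add(-2244401, Mul(-1, -2276014)), -1))) = Add(Mul(1035637, Rational(1, 4487240)), Mul(Rational(-1, 1532097), Pow(Add(-2244401, 2276014), -1))) = Add(Rational(1035637, 4487240), Mul(Rational(-1, 1532097), Pow(31613, -1))) = Add(Rational(1035637, 4487240), Mul(Rational(-1, 1532097), Rational(1, 31613))) = Add(Rational(1035637, 4487240), Rational(-1, 48434182461)) = Rational(50160231416875417, 217335800906297640)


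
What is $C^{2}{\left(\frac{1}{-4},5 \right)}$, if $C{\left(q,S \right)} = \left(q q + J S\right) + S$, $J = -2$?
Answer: $\frac{6241}{256} \approx 24.379$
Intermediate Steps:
$C{\left(q,S \right)} = q^{2} - S$ ($C{\left(q,S \right)} = \left(q q - 2 S\right) + S = \left(q^{2} - 2 S\right) + S = q^{2} - S$)
$C^{2}{\left(\frac{1}{-4},5 \right)} = \left(\left(\frac{1}{-4}\right)^{2} - 5\right)^{2} = \left(\left(- \frac{1}{4}\right)^{2} - 5\right)^{2} = \left(\frac{1}{16} - 5\right)^{2} = \left(- \frac{79}{16}\right)^{2} = \frac{6241}{256}$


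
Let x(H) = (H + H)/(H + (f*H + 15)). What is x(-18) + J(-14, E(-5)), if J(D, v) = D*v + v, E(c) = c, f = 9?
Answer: 3587/55 ≈ 65.218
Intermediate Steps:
x(H) = 2*H/(15 + 10*H) (x(H) = (H + H)/(H + (9*H + 15)) = (2*H)/(H + (15 + 9*H)) = (2*H)/(15 + 10*H) = 2*H/(15 + 10*H))
J(D, v) = v + D*v
x(-18) + J(-14, E(-5)) = (2/5)*(-18)/(3 + 2*(-18)) - 5*(1 - 14) = (2/5)*(-18)/(3 - 36) - 5*(-13) = (2/5)*(-18)/(-33) + 65 = (2/5)*(-18)*(-1/33) + 65 = 12/55 + 65 = 3587/55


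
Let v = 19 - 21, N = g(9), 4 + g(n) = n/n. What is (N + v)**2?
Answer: 25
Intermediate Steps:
g(n) = -3 (g(n) = -4 + n/n = -4 + 1 = -3)
N = -3
v = -2
(N + v)**2 = (-3 - 2)**2 = (-5)**2 = 25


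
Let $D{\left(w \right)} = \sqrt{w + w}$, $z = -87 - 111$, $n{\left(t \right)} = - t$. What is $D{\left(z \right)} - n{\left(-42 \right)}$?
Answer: $-42 + 6 i \sqrt{11} \approx -42.0 + 19.9 i$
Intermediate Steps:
$z = -198$ ($z = -87 - 111 = -198$)
$D{\left(w \right)} = \sqrt{2} \sqrt{w}$ ($D{\left(w \right)} = \sqrt{2 w} = \sqrt{2} \sqrt{w}$)
$D{\left(z \right)} - n{\left(-42 \right)} = \sqrt{2} \sqrt{-198} - \left(-1\right) \left(-42\right) = \sqrt{2} \cdot 3 i \sqrt{22} - 42 = 6 i \sqrt{11} - 42 = -42 + 6 i \sqrt{11}$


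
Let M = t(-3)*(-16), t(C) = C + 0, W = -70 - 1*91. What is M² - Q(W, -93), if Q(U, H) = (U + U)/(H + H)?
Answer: 214111/93 ≈ 2302.3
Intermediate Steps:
W = -161 (W = -70 - 91 = -161)
Q(U, H) = U/H (Q(U, H) = (2*U)/((2*H)) = (2*U)*(1/(2*H)) = U/H)
t(C) = C
M = 48 (M = -3*(-16) = 48)
M² - Q(W, -93) = 48² - (-161)/(-93) = 2304 - (-161)*(-1)/93 = 2304 - 1*161/93 = 2304 - 161/93 = 214111/93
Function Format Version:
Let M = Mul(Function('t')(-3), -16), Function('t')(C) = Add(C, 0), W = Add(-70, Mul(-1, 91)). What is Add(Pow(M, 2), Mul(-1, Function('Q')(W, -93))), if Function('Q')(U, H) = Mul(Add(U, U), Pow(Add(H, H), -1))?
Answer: Rational(214111, 93) ≈ 2302.3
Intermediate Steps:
W = -161 (W = Add(-70, -91) = -161)
Function('Q')(U, H) = Mul(U, Pow(H, -1)) (Function('Q')(U, H) = Mul(Mul(2, U), Pow(Mul(2, H), -1)) = Mul(Mul(2, U), Mul(Rational(1, 2), Pow(H, -1))) = Mul(U, Pow(H, -1)))
Function('t')(C) = C
M = 48 (M = Mul(-3, -16) = 48)
Add(Pow(M, 2), Mul(-1, Function('Q')(W, -93))) = Add(Pow(48, 2), Mul(-1, Mul(-161, Pow(-93, -1)))) = Add(2304, Mul(-1, Mul(-161, Rational(-1, 93)))) = Add(2304, Mul(-1, Rational(161, 93))) = Add(2304, Rational(-161, 93)) = Rational(214111, 93)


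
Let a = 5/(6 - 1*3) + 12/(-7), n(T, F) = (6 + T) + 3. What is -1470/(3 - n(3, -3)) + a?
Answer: 1143/7 ≈ 163.29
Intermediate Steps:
n(T, F) = 9 + T
a = -1/21 (a = 5/(6 - 3) + 12*(-1/7) = 5/3 - 12/7 = -1/21 ≈ -0.047619)
-1470/(3 - n(3, -3)) + a = -1470/(3 - (9 + 3)) - 1/21 = -1470/(3 - 1*12) - 1/21 = -1470/(3 - 12) - 1/21 = -1470/(-9) - 1/21 = -1470*(-1)/9 - 1/21 = -30*(-49/9) - 1/21 = 490/3 - 1/21 = 1143/7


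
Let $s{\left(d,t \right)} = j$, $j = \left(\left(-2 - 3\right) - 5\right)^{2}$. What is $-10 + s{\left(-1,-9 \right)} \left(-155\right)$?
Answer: $-15510$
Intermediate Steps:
$j = 100$ ($j = \left(\left(-2 - 3\right) - 5\right)^{2} = \left(-5 - 5\right)^{2} = \left(-10\right)^{2} = 100$)
$s{\left(d,t \right)} = 100$
$-10 + s{\left(-1,-9 \right)} \left(-155\right) = -10 + 100 \left(-155\right) = -10 - 15500 = -15510$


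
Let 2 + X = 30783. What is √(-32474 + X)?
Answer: I*√1693 ≈ 41.146*I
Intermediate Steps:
X = 30781 (X = -2 + 30783 = 30781)
√(-32474 + X) = √(-32474 + 30781) = √(-1693) = I*√1693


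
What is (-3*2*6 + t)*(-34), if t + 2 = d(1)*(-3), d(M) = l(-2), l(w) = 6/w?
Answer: 986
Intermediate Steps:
d(M) = -3 (d(M) = 6/(-2) = 6*(-½) = -3)
t = 7 (t = -2 - 3*(-3) = -2 + 9 = 7)
(-3*2*6 + t)*(-34) = (-3*2*6 + 7)*(-34) = (-6*6 + 7)*(-34) = (-36 + 7)*(-34) = -29*(-34) = 986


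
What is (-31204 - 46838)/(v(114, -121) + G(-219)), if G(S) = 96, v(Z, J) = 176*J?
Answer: 39021/10600 ≈ 3.6812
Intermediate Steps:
(-31204 - 46838)/(v(114, -121) + G(-219)) = (-31204 - 46838)/(176*(-121) + 96) = -78042/(-21296 + 96) = -78042/(-21200) = -78042*(-1/21200) = 39021/10600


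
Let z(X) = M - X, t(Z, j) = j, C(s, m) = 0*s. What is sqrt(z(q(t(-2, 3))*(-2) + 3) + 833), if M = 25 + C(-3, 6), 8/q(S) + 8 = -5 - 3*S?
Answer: sqrt(103367)/11 ≈ 29.228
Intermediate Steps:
C(s, m) = 0
q(S) = 8/(-13 - 3*S) (q(S) = 8/(-8 + (-5 - 3*S)) = 8/(-13 - 3*S))
M = 25 (M = 25 + 0 = 25)
z(X) = 25 - X
sqrt(z(q(t(-2, 3))*(-2) + 3) + 833) = sqrt((25 - (-8/(13 + 3*3)*(-2) + 3)) + 833) = sqrt((25 - (-8/(13 + 9)*(-2) + 3)) + 833) = sqrt((25 - (-8/22*(-2) + 3)) + 833) = sqrt((25 - (-8*1/22*(-2) + 3)) + 833) = sqrt((25 - (-4/11*(-2) + 3)) + 833) = sqrt((25 - (8/11 + 3)) + 833) = sqrt((25 - 1*41/11) + 833) = sqrt((25 - 41/11) + 833) = sqrt(234/11 + 833) = sqrt(9397/11) = sqrt(103367)/11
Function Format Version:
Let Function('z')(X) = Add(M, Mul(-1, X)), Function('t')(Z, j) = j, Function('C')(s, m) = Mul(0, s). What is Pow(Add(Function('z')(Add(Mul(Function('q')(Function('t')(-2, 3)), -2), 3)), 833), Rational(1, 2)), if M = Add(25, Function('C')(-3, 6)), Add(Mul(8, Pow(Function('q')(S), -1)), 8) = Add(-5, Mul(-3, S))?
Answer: Mul(Rational(1, 11), Pow(103367, Rational(1, 2))) ≈ 29.228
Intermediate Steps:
Function('C')(s, m) = 0
Function('q')(S) = Mul(8, Pow(Add(-13, Mul(-3, S)), -1)) (Function('q')(S) = Mul(8, Pow(Add(-8, Add(-5, Mul(-3, S))), -1)) = Mul(8, Pow(Add(-13, Mul(-3, S)), -1)))
M = 25 (M = Add(25, 0) = 25)
Function('z')(X) = Add(25, Mul(-1, X))
Pow(Add(Function('z')(Add(Mul(Function('q')(Function('t')(-2, 3)), -2), 3)), 833), Rational(1, 2)) = Pow(Add(Add(25, Mul(-1, Add(Mul(Mul(-8, Pow(Add(13, Mul(3, 3)), -1)), -2), 3))), 833), Rational(1, 2)) = Pow(Add(Add(25, Mul(-1, Add(Mul(Mul(-8, Pow(Add(13, 9), -1)), -2), 3))), 833), Rational(1, 2)) = Pow(Add(Add(25, Mul(-1, Add(Mul(Mul(-8, Pow(22, -1)), -2), 3))), 833), Rational(1, 2)) = Pow(Add(Add(25, Mul(-1, Add(Mul(Mul(-8, Rational(1, 22)), -2), 3))), 833), Rational(1, 2)) = Pow(Add(Add(25, Mul(-1, Add(Mul(Rational(-4, 11), -2), 3))), 833), Rational(1, 2)) = Pow(Add(Add(25, Mul(-1, Add(Rational(8, 11), 3))), 833), Rational(1, 2)) = Pow(Add(Add(25, Mul(-1, Rational(41, 11))), 833), Rational(1, 2)) = Pow(Add(Add(25, Rational(-41, 11)), 833), Rational(1, 2)) = Pow(Add(Rational(234, 11), 833), Rational(1, 2)) = Pow(Rational(9397, 11), Rational(1, 2)) = Mul(Rational(1, 11), Pow(103367, Rational(1, 2)))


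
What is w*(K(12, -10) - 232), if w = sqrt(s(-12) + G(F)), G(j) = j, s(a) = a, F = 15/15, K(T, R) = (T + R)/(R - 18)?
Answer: -3249*I*sqrt(11)/14 ≈ -769.69*I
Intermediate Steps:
K(T, R) = (R + T)/(-18 + R)
F = 1 (F = 15*(1/15) = 1)
w = I*sqrt(11) (w = sqrt(-12 + 1) = sqrt(-11) = I*sqrt(11) ≈ 3.3166*I)
w*(K(12, -10) - 232) = (I*sqrt(11))*((-10 + 12)/(-18 - 10) - 232) = (I*sqrt(11))*(2/(-28) - 232) = (I*sqrt(11))*(-1/28*2 - 232) = (I*sqrt(11))*(-1/14 - 232) = (I*sqrt(11))*(-3249/14) = -3249*I*sqrt(11)/14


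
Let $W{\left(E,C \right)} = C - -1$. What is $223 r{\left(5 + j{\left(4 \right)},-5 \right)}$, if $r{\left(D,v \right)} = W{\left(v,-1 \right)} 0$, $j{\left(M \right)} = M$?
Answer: $0$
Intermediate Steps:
$W{\left(E,C \right)} = 1 + C$ ($W{\left(E,C \right)} = C + 1 = 1 + C$)
$r{\left(D,v \right)} = 0$ ($r{\left(D,v \right)} = \left(1 - 1\right) 0 = 0 \cdot 0 = 0$)
$223 r{\left(5 + j{\left(4 \right)},-5 \right)} = 223 \cdot 0 = 0$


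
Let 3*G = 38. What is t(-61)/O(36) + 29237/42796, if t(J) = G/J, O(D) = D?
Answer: 3672829/5421924 ≈ 0.67740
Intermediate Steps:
G = 38/3 (G = (⅓)*38 = 38/3 ≈ 12.667)
t(J) = 38/(3*J)
t(-61)/O(36) + 29237/42796 = ((38/3)/(-61))/36 + 29237/42796 = ((38/3)*(-1/61))*(1/36) + 29237*(1/42796) = -38/183*1/36 + 2249/3292 = -19/3294 + 2249/3292 = 3672829/5421924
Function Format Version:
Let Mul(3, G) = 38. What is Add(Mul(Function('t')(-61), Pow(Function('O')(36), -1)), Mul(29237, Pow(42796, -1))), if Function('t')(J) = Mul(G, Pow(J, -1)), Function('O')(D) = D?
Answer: Rational(3672829, 5421924) ≈ 0.67740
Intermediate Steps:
G = Rational(38, 3) (G = Mul(Rational(1, 3), 38) = Rational(38, 3) ≈ 12.667)
Function('t')(J) = Mul(Rational(38, 3), Pow(J, -1))
Add(Mul(Function('t')(-61), Pow(Function('O')(36), -1)), Mul(29237, Pow(42796, -1))) = Add(Mul(Mul(Rational(38, 3), Pow(-61, -1)), Pow(36, -1)), Mul(29237, Pow(42796, -1))) = Add(Mul(Mul(Rational(38, 3), Rational(-1, 61)), Rational(1, 36)), Mul(29237, Rational(1, 42796))) = Add(Mul(Rational(-38, 183), Rational(1, 36)), Rational(2249, 3292)) = Add(Rational(-19, 3294), Rational(2249, 3292)) = Rational(3672829, 5421924)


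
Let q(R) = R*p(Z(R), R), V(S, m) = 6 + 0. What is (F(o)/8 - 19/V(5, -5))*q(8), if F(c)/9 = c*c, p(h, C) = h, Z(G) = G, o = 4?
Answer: 2848/3 ≈ 949.33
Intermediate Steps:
V(S, m) = 6
q(R) = R² (q(R) = R*R = R²)
F(c) = 9*c² (F(c) = 9*(c*c) = 9*c²)
(F(o)/8 - 19/V(5, -5))*q(8) = ((9*4²)/8 - 19/6)*8² = ((9*16)*(⅛) - 19*⅙)*64 = (144*(⅛) - 19/6)*64 = (18 - 19/6)*64 = (89/6)*64 = 2848/3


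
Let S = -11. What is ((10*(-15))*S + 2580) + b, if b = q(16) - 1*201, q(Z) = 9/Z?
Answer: 64473/16 ≈ 4029.6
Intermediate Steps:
b = -3207/16 (b = 9/16 - 1*201 = 9*(1/16) - 201 = 9/16 - 201 = -3207/16 ≈ -200.44)
((10*(-15))*S + 2580) + b = ((10*(-15))*(-11) + 2580) - 3207/16 = (-150*(-11) + 2580) - 3207/16 = (1650 + 2580) - 3207/16 = 4230 - 3207/16 = 64473/16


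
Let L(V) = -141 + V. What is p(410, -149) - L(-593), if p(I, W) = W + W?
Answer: 436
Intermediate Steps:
p(I, W) = 2*W
p(410, -149) - L(-593) = 2*(-149) - (-141 - 593) = -298 - 1*(-734) = -298 + 734 = 436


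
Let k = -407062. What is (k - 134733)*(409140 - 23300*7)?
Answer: -133303241800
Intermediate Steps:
(k - 134733)*(409140 - 23300*7) = (-407062 - 134733)*(409140 - 23300*7) = -541795*(409140 - 163100) = -541795*246040 = -133303241800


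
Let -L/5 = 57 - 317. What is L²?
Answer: 1690000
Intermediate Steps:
L = 1300 (L = -5*(57 - 317) = -5*(-260) = 1300)
L² = 1300² = 1690000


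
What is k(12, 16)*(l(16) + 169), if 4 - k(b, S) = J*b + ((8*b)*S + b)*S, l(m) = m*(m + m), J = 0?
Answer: -16864284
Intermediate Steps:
l(m) = 2*m² (l(m) = m*(2*m) = 2*m²)
k(b, S) = 4 - S*(b + 8*S*b) (k(b, S) = 4 - (0*b + ((8*b)*S + b)*S) = 4 - (0 + (8*S*b + b)*S) = 4 - (0 + (b + 8*S*b)*S) = 4 - (0 + S*(b + 8*S*b)) = 4 - S*(b + 8*S*b))
k(12, 16)*(l(16) + 169) = (4 - 1*16*12 - 8*12*16²)*(2*16² + 169) = (4 - 192 - 8*12*256)*(2*256 + 169) = (4 - 192 - 24576)*(512 + 169) = -24764*681 = -16864284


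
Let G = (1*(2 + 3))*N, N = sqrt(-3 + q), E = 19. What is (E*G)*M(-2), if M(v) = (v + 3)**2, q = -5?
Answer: 190*I*sqrt(2) ≈ 268.7*I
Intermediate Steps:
N = 2*I*sqrt(2) (N = sqrt(-3 - 5) = sqrt(-8) = 2*I*sqrt(2) ≈ 2.8284*I)
G = 10*I*sqrt(2) (G = (1*(2 + 3))*(2*I*sqrt(2)) = (1*5)*(2*I*sqrt(2)) = 5*(2*I*sqrt(2)) = 10*I*sqrt(2) ≈ 14.142*I)
M(v) = (3 + v)**2
(E*G)*M(-2) = (19*(10*I*sqrt(2)))*(3 - 2)**2 = (190*I*sqrt(2))*1**2 = (190*I*sqrt(2))*1 = 190*I*sqrt(2)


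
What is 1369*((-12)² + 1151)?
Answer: 1772855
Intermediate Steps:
1369*((-12)² + 1151) = 1369*(144 + 1151) = 1369*1295 = 1772855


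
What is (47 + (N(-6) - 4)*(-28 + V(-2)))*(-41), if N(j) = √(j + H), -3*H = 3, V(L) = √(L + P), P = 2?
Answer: -6519 + 1148*I*√7 ≈ -6519.0 + 3037.3*I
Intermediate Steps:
V(L) = √(2 + L) (V(L) = √(L + 2) = √(2 + L))
H = -1 (H = -⅓*3 = -1)
N(j) = √(-1 + j) (N(j) = √(j - 1) = √(-1 + j))
(47 + (N(-6) - 4)*(-28 + V(-2)))*(-41) = (47 + (√(-1 - 6) - 4)*(-28 + √(2 - 2)))*(-41) = (47 + (√(-7) - 4)*(-28 + √0))*(-41) = (47 + (I*√7 - 4)*(-28 + 0))*(-41) = (47 + (-4 + I*√7)*(-28))*(-41) = (47 + (112 - 28*I*√7))*(-41) = (159 - 28*I*√7)*(-41) = -6519 + 1148*I*√7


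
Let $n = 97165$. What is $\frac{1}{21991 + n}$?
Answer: $\frac{1}{119156} \approx 8.3924 \cdot 10^{-6}$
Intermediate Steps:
$\frac{1}{21991 + n} = \frac{1}{21991 + 97165} = \frac{1}{119156}$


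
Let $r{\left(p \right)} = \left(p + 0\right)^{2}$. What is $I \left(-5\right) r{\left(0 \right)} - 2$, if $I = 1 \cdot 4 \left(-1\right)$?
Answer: $-2$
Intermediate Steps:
$r{\left(p \right)} = p^{2}$
$I = -4$ ($I = 4 \left(-1\right) = -4$)
$I \left(-5\right) r{\left(0 \right)} - 2 = \left(-4\right) \left(-5\right) 0^{2} - 2 = 20 \cdot 0 - 2 = 0 - 2 = -2$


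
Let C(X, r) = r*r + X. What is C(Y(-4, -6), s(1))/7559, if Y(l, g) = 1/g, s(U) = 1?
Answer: 5/45354 ≈ 0.00011024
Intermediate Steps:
C(X, r) = X + r² (C(X, r) = r² + X = X + r²)
C(Y(-4, -6), s(1))/7559 = (1/(-6) + 1²)/7559 = (-⅙ + 1)*(1/7559) = (⅚)*(1/7559) = 5/45354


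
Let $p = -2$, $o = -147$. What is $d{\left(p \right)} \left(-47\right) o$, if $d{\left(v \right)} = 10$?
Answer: $69090$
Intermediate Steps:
$d{\left(p \right)} \left(-47\right) o = 10 \left(-47\right) \left(-147\right) = \left(-470\right) \left(-147\right) = 69090$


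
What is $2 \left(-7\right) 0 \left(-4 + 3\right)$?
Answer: $0$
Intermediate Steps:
$2 \left(-7\right) 0 \left(-4 + 3\right) = - 14 \cdot 0 \left(-1\right) = \left(-14\right) 0 = 0$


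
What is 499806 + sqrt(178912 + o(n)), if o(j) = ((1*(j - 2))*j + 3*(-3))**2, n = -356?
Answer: 499806 + sqrt(16240877633) ≈ 6.2725e+5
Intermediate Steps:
o(j) = (-9 + j*(-2 + j))**2 (o(j) = ((1*(-2 + j))*j - 9)**2 = ((-2 + j)*j - 9)**2 = (j*(-2 + j) - 9)**2 = (-9 + j*(-2 + j))**2)
499806 + sqrt(178912 + o(n)) = 499806 + sqrt(178912 + (9 - 1*(-356)**2 + 2*(-356))**2) = 499806 + sqrt(178912 + (9 - 1*126736 - 712)**2) = 499806 + sqrt(178912 + (9 - 126736 - 712)**2) = 499806 + sqrt(178912 + (-127439)**2) = 499806 + sqrt(178912 + 16240698721) = 499806 + sqrt(16240877633)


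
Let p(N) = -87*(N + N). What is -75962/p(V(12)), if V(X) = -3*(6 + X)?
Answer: -37981/4698 ≈ -8.0845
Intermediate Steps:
V(X) = -18 - 3*X
p(N) = -174*N
-75962/p(V(12)) = -75962*(-1/(174*(-18 - 3*12))) = -75962*(-1/(174*(-18 - 36))) = -75962/((-174*(-54))) = -75962/9396 = -75962*1/9396 = -37981/4698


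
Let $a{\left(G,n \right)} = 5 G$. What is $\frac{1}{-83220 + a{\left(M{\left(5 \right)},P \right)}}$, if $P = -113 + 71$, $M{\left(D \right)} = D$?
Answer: $- \frac{1}{83195} \approx -1.202 \cdot 10^{-5}$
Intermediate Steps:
$P = -42$
$\frac{1}{-83220 + a{\left(M{\left(5 \right)},P \right)}} = \frac{1}{-83220 + 5 \cdot 5} = \frac{1}{-83220 + 25} = \frac{1}{-83195} = - \frac{1}{83195}$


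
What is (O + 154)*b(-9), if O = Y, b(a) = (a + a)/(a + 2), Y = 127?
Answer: 5058/7 ≈ 722.57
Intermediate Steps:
b(a) = 2*a/(2 + a) (b(a) = (2*a)/(2 + a) = 2*a/(2 + a))
O = 127
(O + 154)*b(-9) = (127 + 154)*(2*(-9)/(2 - 9)) = 281*(2*(-9)/(-7)) = 281*(2*(-9)*(-⅐)) = 281*(18/7) = 5058/7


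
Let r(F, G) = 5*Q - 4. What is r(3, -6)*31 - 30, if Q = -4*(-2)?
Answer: 1086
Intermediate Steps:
Q = 8
r(F, G) = 36 (r(F, G) = 5*8 - 4 = 40 - 4 = 36)
r(3, -6)*31 - 30 = 36*31 - 30 = 1116 - 30 = 1086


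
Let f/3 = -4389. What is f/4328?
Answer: -13167/4328 ≈ -3.0423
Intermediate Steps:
f = -13167 (f = 3*(-4389) = -13167)
f/4328 = -13167/4328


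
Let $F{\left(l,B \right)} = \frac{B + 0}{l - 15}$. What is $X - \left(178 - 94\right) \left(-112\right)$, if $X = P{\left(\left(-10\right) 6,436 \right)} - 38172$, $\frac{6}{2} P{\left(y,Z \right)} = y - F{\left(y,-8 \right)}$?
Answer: $- \frac{6476408}{225} \approx -28784.0$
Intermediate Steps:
$F{\left(l,B \right)} = \frac{B}{-15 + l}$
$P{\left(y,Z \right)} = \frac{y}{3} + \frac{8}{3 \left(-15 + y\right)}$ ($P{\left(y,Z \right)} = \frac{y - - \frac{8}{-15 + y}}{3} = \frac{y + \frac{8}{-15 + y}}{3} = \frac{y}{3} + \frac{8}{3 \left(-15 + y\right)}$)
$X = - \frac{8593208}{225}$ ($X = \frac{8 + \left(-10\right) 6 \left(-15 - 60\right)}{3 \left(-15 - 60\right)} - 38172 = \frac{8 - 60 \left(-15 - 60\right)}{3 \left(-15 - 60\right)} - 38172 = \frac{8 - -4500}{3 \left(-75\right)} - 38172 = \frac{1}{3} \left(- \frac{1}{75}\right) \left(8 + 4500\right) - 38172 = \frac{1}{3} \left(- \frac{1}{75}\right) 4508 - 38172 = - \frac{4508}{225} - 38172 = - \frac{8593208}{225} \approx -38192.0$)
$X - \left(178 - 94\right) \left(-112\right) = - \frac{8593208}{225} - \left(178 - 94\right) \left(-112\right) = - \frac{8593208}{225} - 84 \left(-112\right) = - \frac{8593208}{225} - -9408 = - \frac{8593208}{225} + 9408 = - \frac{6476408}{225}$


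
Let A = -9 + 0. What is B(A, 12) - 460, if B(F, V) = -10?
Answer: -470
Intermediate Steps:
A = -9
B(A, 12) - 460 = -10 - 460 = -470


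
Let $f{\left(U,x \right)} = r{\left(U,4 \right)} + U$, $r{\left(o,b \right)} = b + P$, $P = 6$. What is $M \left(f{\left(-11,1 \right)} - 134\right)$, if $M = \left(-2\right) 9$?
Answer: $2430$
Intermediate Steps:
$M = -18$
$r{\left(o,b \right)} = 6 + b$ ($r{\left(o,b \right)} = b + 6 = 6 + b$)
$f{\left(U,x \right)} = 10 + U$ ($f{\left(U,x \right)} = \left(6 + 4\right) + U = 10 + U$)
$M \left(f{\left(-11,1 \right)} - 134\right) = - 18 \left(\left(10 - 11\right) - 134\right) = - 18 \left(-1 - 134\right) = \left(-18\right) \left(-135\right) = 2430$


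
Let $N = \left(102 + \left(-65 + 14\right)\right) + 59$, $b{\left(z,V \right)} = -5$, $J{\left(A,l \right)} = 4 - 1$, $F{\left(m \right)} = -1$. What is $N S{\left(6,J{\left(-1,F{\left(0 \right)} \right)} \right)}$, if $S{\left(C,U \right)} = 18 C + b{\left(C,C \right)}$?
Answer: $11330$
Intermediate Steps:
$J{\left(A,l \right)} = 3$
$N = 110$ ($N = \left(102 - 51\right) + 59 = 51 + 59 = 110$)
$S{\left(C,U \right)} = -5 + 18 C$ ($S{\left(C,U \right)} = 18 C - 5 = -5 + 18 C$)
$N S{\left(6,J{\left(-1,F{\left(0 \right)} \right)} \right)} = 110 \left(-5 + 18 \cdot 6\right) = 110 \left(-5 + 108\right) = 110 \cdot 103 = 11330$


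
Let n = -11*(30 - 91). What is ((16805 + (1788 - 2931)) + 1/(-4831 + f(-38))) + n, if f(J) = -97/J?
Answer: 2996795135/183481 ≈ 16333.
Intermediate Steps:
n = 671 (n = -11*(-61) = 671)
((16805 + (1788 - 2931)) + 1/(-4831 + f(-38))) + n = ((16805 + (1788 - 2931)) + 1/(-4831 - 97/(-38))) + 671 = ((16805 - 1143) + 1/(-4831 - 97*(-1/38))) + 671 = (15662 + 1/(-4831 + 97/38)) + 671 = (15662 + 1/(-183481/38)) + 671 = (15662 - 38/183481) + 671 = 2873679384/183481 + 671 = 2996795135/183481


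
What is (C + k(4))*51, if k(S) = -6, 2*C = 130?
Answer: 3009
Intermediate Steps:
C = 65 (C = (½)*130 = 65)
(C + k(4))*51 = (65 - 6)*51 = 59*51 = 3009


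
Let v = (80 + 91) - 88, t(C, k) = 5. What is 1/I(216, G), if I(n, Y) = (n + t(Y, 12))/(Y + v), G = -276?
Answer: -193/221 ≈ -0.87330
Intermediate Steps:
v = 83 (v = 171 - 88 = 83)
I(n, Y) = (5 + n)/(83 + Y) (I(n, Y) = (n + 5)/(Y + 83) = (5 + n)/(83 + Y))
1/I(216, G) = 1/((5 + 216)/(83 - 276)) = 1/(221/(-193)) = 1/(-1/193*221) = 1/(-221/193) = -193/221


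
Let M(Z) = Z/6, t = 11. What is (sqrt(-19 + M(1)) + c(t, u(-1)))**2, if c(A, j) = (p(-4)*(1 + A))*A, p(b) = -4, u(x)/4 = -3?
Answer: (-3168 + I*sqrt(678))**2/36 ≈ 2.7877e+5 - 4582.8*I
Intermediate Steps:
u(x) = -12 (u(x) = 4*(-3) = -12)
M(Z) = Z/6 (M(Z) = Z*(1/6) = Z/6)
c(A, j) = A*(-4 - 4*A) (c(A, j) = (-4*(1 + A))*A = (-4 - 4*A)*A = A*(-4 - 4*A))
(sqrt(-19 + M(1)) + c(t, u(-1)))**2 = (sqrt(-19 + (1/6)*1) - 4*11*(1 + 11))**2 = (sqrt(-19 + 1/6) - 4*11*12)**2 = (sqrt(-113/6) - 528)**2 = (I*sqrt(678)/6 - 528)**2 = (-528 + I*sqrt(678)/6)**2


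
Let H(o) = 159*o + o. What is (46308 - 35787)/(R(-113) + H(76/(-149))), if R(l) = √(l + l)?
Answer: -9531184320/76441513 - 233576721*I*√226/152883026 ≈ -124.69 - 22.968*I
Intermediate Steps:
H(o) = 160*o
R(l) = √2*√l (R(l) = √(2*l) = √2*√l)
(46308 - 35787)/(R(-113) + H(76/(-149))) = (46308 - 35787)/(√2*√(-113) + 160*(76/(-149))) = 10521/(√2*(I*√113) + 160*(76*(-1/149))) = 10521/(I*√226 + 160*(-76/149)) = 10521/(I*√226 - 12160/149) = 10521/(-12160/149 + I*√226)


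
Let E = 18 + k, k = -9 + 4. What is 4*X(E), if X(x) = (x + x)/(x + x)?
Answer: 4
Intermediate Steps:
k = -5
E = 13 (E = 18 - 5 = 13)
X(x) = 1 (X(x) = (2*x)/((2*x)) = (2*x)*(1/(2*x)) = 1)
4*X(E) = 4*1 = 4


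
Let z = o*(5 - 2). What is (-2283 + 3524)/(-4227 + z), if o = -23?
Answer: -1241/4296 ≈ -0.28887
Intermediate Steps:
z = -69 (z = -23*(5 - 2) = -23*3 = -69)
(-2283 + 3524)/(-4227 + z) = (-2283 + 3524)/(-4227 - 69) = 1241/(-4296) = 1241*(-1/4296) = -1241/4296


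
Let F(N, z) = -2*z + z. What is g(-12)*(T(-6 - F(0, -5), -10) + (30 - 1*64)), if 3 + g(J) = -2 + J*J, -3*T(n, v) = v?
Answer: -12788/3 ≈ -4262.7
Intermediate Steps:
F(N, z) = -z
T(n, v) = -v/3
g(J) = -5 + J² (g(J) = -3 + (-2 + J*J) = -3 + (-2 + J²) = -5 + J²)
g(-12)*(T(-6 - F(0, -5), -10) + (30 - 1*64)) = (-5 + (-12)²)*(-⅓*(-10) + (30 - 1*64)) = (-5 + 144)*(10/3 + (30 - 64)) = 139*(10/3 - 34) = 139*(-92/3) = -12788/3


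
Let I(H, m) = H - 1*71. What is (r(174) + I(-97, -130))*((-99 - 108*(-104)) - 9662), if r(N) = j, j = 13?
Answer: -228005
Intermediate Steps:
I(H, m) = -71 + H (I(H, m) = H - 71 = -71 + H)
r(N) = 13
(r(174) + I(-97, -130))*((-99 - 108*(-104)) - 9662) = (13 + (-71 - 97))*((-99 - 108*(-104)) - 9662) = (13 - 168)*((-99 + 11232) - 9662) = -155*(11133 - 9662) = -155*1471 = -228005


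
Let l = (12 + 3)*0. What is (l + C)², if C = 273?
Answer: 74529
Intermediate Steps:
l = 0 (l = 15*0 = 0)
(l + C)² = (0 + 273)² = 273² = 74529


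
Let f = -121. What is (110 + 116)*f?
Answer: -27346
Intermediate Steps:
(110 + 116)*f = (110 + 116)*(-121) = 226*(-121) = -27346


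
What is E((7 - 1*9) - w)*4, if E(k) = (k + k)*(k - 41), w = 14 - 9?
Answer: 2688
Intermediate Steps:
w = 5
E(k) = 2*k*(-41 + k) (E(k) = (2*k)*(-41 + k) = 2*k*(-41 + k))
E((7 - 1*9) - w)*4 = (2*((7 - 1*9) - 1*5)*(-41 + ((7 - 1*9) - 1*5)))*4 = (2*((7 - 9) - 5)*(-41 + ((7 - 9) - 5)))*4 = (2*(-2 - 5)*(-41 + (-2 - 5)))*4 = (2*(-7)*(-41 - 7))*4 = (2*(-7)*(-48))*4 = 672*4 = 2688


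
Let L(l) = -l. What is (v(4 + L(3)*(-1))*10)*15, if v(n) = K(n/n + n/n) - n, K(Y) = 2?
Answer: -750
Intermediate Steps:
v(n) = 2 - n
(v(4 + L(3)*(-1))*10)*15 = ((2 - (4 - 1*3*(-1)))*10)*15 = ((2 - (4 - 3*(-1)))*10)*15 = ((2 - (4 + 3))*10)*15 = ((2 - 1*7)*10)*15 = ((2 - 7)*10)*15 = -5*10*15 = -50*15 = -750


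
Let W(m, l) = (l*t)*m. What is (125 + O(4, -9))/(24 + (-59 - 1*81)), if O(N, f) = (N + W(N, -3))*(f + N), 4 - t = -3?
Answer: -525/116 ≈ -4.5259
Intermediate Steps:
t = 7 (t = 4 - 1*(-3) = 4 + 3 = 7)
W(m, l) = 7*l*m (W(m, l) = (l*7)*m = (7*l)*m = 7*l*m)
O(N, f) = -20*N*(N + f) (O(N, f) = (N + 7*(-3)*N)*(f + N) = (N - 21*N)*(N + f) = (-20*N)*(N + f) = -20*N*(N + f))
(125 + O(4, -9))/(24 + (-59 - 1*81)) = (125 + 20*4*(-1*4 - 1*(-9)))/(24 + (-59 - 1*81)) = (125 + 20*4*(-4 + 9))/(24 + (-59 - 81)) = (125 + 20*4*5)/(24 - 140) = (125 + 400)/(-116) = 525*(-1/116) = -525/116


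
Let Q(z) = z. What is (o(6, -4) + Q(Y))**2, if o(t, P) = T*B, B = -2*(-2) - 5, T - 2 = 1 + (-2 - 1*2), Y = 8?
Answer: 81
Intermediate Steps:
T = -1 (T = 2 + (1 + (-2 - 1*2)) = 2 + (1 + (-2 - 2)) = 2 + (1 - 4) = 2 - 3 = -1)
B = -1 (B = 4 - 5 = -1)
o(t, P) = 1 (o(t, P) = -1*(-1) = 1)
(o(6, -4) + Q(Y))**2 = (1 + 8)**2 = 9**2 = 81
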